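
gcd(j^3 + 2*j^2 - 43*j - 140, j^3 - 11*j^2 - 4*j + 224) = j^2 - 3*j - 28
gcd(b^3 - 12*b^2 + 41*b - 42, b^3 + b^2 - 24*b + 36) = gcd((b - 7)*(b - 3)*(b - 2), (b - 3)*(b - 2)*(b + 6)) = b^2 - 5*b + 6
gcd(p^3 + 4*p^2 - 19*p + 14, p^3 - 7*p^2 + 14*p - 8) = p^2 - 3*p + 2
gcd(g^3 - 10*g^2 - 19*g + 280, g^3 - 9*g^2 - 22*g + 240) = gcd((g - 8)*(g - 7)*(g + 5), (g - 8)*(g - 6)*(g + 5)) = g^2 - 3*g - 40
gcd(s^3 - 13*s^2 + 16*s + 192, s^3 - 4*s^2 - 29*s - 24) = s^2 - 5*s - 24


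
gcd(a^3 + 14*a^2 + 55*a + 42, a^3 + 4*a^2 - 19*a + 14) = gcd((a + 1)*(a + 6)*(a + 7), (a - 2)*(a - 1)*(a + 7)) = a + 7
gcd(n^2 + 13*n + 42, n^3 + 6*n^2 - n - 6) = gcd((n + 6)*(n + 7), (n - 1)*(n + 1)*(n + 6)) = n + 6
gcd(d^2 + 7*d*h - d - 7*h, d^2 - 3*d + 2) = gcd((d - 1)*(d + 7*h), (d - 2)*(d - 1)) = d - 1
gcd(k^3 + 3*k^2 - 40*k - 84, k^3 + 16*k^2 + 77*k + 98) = k^2 + 9*k + 14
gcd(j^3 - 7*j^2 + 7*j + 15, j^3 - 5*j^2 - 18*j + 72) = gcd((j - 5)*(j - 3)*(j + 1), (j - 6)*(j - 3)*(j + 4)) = j - 3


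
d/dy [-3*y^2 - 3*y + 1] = -6*y - 3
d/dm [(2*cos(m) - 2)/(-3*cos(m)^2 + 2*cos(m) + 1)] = -6*sin(m)/(3*cos(m) + 1)^2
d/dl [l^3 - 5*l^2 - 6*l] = 3*l^2 - 10*l - 6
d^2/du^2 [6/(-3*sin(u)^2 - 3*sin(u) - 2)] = 18*(12*sin(u)^4 + 9*sin(u)^3 - 23*sin(u)^2 - 20*sin(u) - 2)/(3*sin(u)^2 + 3*sin(u) + 2)^3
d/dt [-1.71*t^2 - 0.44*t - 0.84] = -3.42*t - 0.44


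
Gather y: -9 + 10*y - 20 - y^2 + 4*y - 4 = -y^2 + 14*y - 33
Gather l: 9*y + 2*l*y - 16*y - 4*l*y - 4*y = -2*l*y - 11*y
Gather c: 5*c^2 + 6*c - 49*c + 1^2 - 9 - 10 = 5*c^2 - 43*c - 18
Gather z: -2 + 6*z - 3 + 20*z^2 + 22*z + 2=20*z^2 + 28*z - 3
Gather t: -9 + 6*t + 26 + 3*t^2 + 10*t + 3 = 3*t^2 + 16*t + 20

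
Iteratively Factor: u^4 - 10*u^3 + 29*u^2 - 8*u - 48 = (u - 4)*(u^3 - 6*u^2 + 5*u + 12) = (u - 4)^2*(u^2 - 2*u - 3) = (u - 4)^2*(u + 1)*(u - 3)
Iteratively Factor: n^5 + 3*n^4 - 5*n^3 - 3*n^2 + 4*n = (n - 1)*(n^4 + 4*n^3 - n^2 - 4*n) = (n - 1)^2*(n^3 + 5*n^2 + 4*n) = n*(n - 1)^2*(n^2 + 5*n + 4) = n*(n - 1)^2*(n + 4)*(n + 1)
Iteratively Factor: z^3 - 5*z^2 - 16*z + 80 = (z + 4)*(z^2 - 9*z + 20) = (z - 5)*(z + 4)*(z - 4)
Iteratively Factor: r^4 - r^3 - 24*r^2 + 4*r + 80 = (r + 4)*(r^3 - 5*r^2 - 4*r + 20) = (r - 5)*(r + 4)*(r^2 - 4) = (r - 5)*(r + 2)*(r + 4)*(r - 2)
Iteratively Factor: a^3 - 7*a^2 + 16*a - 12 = (a - 2)*(a^2 - 5*a + 6) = (a - 2)^2*(a - 3)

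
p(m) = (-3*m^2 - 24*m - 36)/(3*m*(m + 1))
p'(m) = (-6*m - 24)/(3*m*(m + 1)) - (-3*m^2 - 24*m - 36)/(3*m*(m + 1)^2) - (-3*m^2 - 24*m - 36)/(3*m^2*(m + 1))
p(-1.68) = -1.21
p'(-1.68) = -6.56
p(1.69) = -6.24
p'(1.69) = 3.51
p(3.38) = -3.41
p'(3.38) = 0.79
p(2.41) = -4.51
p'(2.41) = 1.64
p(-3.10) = 0.49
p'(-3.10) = 0.11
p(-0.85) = 46.45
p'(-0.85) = -205.61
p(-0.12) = 104.68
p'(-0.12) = 826.88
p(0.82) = -12.89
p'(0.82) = 16.34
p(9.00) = -1.83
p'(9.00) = 0.10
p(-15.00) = -0.56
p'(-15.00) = 0.03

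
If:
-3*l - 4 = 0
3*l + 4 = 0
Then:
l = -4/3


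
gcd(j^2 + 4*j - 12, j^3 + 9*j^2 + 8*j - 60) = j^2 + 4*j - 12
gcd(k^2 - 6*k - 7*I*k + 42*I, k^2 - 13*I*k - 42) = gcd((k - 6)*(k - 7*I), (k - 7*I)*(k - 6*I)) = k - 7*I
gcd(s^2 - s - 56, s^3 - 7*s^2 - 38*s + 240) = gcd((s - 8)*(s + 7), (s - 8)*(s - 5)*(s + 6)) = s - 8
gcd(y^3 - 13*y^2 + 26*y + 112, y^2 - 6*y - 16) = y^2 - 6*y - 16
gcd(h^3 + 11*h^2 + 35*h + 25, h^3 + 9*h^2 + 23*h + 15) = h^2 + 6*h + 5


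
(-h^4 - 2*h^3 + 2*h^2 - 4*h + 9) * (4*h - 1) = -4*h^5 - 7*h^4 + 10*h^3 - 18*h^2 + 40*h - 9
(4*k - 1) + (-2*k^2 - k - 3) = -2*k^2 + 3*k - 4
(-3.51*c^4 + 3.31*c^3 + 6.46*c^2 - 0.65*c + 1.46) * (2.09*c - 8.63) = -7.3359*c^5 + 37.2092*c^4 - 15.0639*c^3 - 57.1083*c^2 + 8.6609*c - 12.5998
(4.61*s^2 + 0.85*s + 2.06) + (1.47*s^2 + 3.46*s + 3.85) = 6.08*s^2 + 4.31*s + 5.91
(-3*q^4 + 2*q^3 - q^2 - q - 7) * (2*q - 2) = -6*q^5 + 10*q^4 - 6*q^3 - 12*q + 14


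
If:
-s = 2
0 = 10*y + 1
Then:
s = -2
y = -1/10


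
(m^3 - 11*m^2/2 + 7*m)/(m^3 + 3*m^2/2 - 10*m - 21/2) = m*(2*m^2 - 11*m + 14)/(2*m^3 + 3*m^2 - 20*m - 21)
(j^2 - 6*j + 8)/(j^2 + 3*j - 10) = (j - 4)/(j + 5)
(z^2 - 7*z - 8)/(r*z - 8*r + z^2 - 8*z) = (z + 1)/(r + z)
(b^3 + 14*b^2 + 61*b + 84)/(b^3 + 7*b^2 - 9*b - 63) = (b + 4)/(b - 3)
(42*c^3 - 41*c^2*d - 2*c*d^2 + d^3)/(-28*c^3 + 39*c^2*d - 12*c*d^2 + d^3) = (-6*c - d)/(4*c - d)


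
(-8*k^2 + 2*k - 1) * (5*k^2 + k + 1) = -40*k^4 + 2*k^3 - 11*k^2 + k - 1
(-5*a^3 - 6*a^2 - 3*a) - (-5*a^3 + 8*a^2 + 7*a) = -14*a^2 - 10*a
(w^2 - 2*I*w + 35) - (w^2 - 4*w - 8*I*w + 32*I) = 4*w + 6*I*w + 35 - 32*I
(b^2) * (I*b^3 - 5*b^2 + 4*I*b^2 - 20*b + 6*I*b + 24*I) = I*b^5 - 5*b^4 + 4*I*b^4 - 20*b^3 + 6*I*b^3 + 24*I*b^2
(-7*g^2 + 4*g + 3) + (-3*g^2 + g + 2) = -10*g^2 + 5*g + 5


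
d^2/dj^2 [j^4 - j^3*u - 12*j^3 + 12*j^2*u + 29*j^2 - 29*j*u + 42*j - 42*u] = 12*j^2 - 6*j*u - 72*j + 24*u + 58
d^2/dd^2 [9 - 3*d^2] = -6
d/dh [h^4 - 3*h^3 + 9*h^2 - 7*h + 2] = 4*h^3 - 9*h^2 + 18*h - 7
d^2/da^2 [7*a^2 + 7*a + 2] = 14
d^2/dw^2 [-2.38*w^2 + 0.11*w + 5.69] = -4.76000000000000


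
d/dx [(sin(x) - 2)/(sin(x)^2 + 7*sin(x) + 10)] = (4*sin(x) + cos(x)^2 + 23)*cos(x)/(sin(x)^2 + 7*sin(x) + 10)^2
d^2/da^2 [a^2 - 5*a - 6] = 2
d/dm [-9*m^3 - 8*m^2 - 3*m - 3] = -27*m^2 - 16*m - 3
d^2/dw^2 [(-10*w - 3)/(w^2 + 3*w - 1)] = 2*(-(2*w + 3)^2*(10*w + 3) + 3*(10*w + 11)*(w^2 + 3*w - 1))/(w^2 + 3*w - 1)^3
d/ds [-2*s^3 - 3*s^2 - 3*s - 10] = -6*s^2 - 6*s - 3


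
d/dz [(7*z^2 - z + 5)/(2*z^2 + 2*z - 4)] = (8*z^2 - 38*z - 3)/(2*(z^4 + 2*z^3 - 3*z^2 - 4*z + 4))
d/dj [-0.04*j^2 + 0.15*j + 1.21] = 0.15 - 0.08*j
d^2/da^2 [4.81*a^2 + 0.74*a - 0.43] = 9.62000000000000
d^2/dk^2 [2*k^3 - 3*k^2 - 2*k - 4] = 12*k - 6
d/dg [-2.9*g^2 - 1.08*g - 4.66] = -5.8*g - 1.08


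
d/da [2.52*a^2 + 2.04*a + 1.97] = 5.04*a + 2.04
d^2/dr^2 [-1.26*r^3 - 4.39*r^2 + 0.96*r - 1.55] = -7.56*r - 8.78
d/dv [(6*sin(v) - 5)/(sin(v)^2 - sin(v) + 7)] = (-6*sin(v)^2 + 10*sin(v) + 37)*cos(v)/(sin(v)^2 - sin(v) + 7)^2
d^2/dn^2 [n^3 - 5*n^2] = 6*n - 10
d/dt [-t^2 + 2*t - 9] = 2 - 2*t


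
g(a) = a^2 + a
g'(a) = 2*a + 1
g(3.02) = 12.14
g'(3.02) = 7.04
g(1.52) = 3.83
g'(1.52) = 4.04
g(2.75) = 10.31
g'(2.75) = 6.50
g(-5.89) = 28.80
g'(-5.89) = -10.78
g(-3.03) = 6.15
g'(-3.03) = -5.06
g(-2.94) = 5.70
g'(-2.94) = -4.88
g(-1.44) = 0.63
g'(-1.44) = -1.88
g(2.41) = 8.22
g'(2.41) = 5.82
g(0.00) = 0.00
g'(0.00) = 1.00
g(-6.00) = 30.00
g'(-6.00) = -11.00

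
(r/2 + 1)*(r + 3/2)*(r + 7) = r^3/2 + 21*r^2/4 + 55*r/4 + 21/2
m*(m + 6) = m^2 + 6*m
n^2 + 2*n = n*(n + 2)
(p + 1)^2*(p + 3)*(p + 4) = p^4 + 9*p^3 + 27*p^2 + 31*p + 12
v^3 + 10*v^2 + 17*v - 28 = (v - 1)*(v + 4)*(v + 7)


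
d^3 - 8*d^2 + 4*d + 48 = (d - 6)*(d - 4)*(d + 2)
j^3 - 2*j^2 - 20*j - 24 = (j - 6)*(j + 2)^2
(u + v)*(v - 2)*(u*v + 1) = u^2*v^2 - 2*u^2*v + u*v^3 - 2*u*v^2 + u*v - 2*u + v^2 - 2*v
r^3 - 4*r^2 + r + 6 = (r - 3)*(r - 2)*(r + 1)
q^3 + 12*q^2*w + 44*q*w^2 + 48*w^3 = (q + 2*w)*(q + 4*w)*(q + 6*w)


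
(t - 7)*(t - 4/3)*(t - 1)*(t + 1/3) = t^4 - 9*t^3 + 131*t^2/9 - 31*t/9 - 28/9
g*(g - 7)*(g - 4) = g^3 - 11*g^2 + 28*g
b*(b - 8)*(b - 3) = b^3 - 11*b^2 + 24*b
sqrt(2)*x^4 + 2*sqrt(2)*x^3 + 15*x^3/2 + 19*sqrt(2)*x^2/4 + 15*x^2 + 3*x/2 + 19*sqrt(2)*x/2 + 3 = (x + 2)*(x + sqrt(2)/2)*(x + 3*sqrt(2))*(sqrt(2)*x + 1/2)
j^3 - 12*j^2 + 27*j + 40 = (j - 8)*(j - 5)*(j + 1)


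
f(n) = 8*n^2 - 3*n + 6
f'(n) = 16*n - 3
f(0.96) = 10.49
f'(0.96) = 12.36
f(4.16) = 131.96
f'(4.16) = 63.56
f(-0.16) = 6.68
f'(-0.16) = -5.56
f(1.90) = 29.18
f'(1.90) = 27.40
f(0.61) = 7.15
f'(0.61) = 6.76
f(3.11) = 74.05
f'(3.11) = 46.76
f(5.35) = 218.93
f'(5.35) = 82.60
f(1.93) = 30.01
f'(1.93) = 27.88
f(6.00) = 276.00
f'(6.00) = 93.00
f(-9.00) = 681.00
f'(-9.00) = -147.00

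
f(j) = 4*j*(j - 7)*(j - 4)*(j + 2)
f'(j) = 4*j*(j - 7)*(j - 4) + 4*j*(j - 7)*(j + 2) + 4*j*(j - 4)*(j + 2) + 4*(j - 7)*(j - 4)*(j + 2) = 16*j^3 - 108*j^2 + 48*j + 224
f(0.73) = 163.44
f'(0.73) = 207.71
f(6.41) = -306.61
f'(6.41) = 308.16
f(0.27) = 61.54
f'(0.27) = 229.40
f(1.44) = 282.03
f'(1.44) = 116.95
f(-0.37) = -77.70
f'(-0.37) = 190.64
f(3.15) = 212.35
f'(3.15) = -196.34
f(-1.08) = -163.13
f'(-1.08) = 26.03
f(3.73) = 75.48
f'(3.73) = -269.23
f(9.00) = 3960.00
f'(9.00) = 3572.00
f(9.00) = 3960.00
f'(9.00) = 3572.00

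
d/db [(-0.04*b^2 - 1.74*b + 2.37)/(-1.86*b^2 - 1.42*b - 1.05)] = (-3.1796*b^2 + 8.9004*b + 5.1924)/(3.4596*b^4 + 5.2824*b^3 + 5.9224*b^2 + 2.982*b + 1.1025)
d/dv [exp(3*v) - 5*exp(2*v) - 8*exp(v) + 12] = (3*exp(2*v) - 10*exp(v) - 8)*exp(v)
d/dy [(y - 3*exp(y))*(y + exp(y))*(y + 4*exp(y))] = 2*y^2*exp(y) + 3*y^2 - 22*y*exp(2*y) + 4*y*exp(y) - 36*exp(3*y) - 11*exp(2*y)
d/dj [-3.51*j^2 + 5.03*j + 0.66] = 5.03 - 7.02*j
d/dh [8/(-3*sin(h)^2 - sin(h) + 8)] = 8*(6*sin(h) + 1)*cos(h)/(3*sin(h)^2 + sin(h) - 8)^2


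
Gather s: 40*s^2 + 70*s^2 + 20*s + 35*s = 110*s^2 + 55*s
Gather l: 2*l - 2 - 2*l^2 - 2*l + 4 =2 - 2*l^2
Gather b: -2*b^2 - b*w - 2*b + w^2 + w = -2*b^2 + b*(-w - 2) + w^2 + w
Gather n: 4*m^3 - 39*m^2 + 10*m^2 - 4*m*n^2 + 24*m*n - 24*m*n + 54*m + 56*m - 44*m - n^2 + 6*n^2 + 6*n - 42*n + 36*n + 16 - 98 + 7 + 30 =4*m^3 - 29*m^2 + 66*m + n^2*(5 - 4*m) - 45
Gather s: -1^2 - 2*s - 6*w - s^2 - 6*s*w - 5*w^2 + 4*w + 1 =-s^2 + s*(-6*w - 2) - 5*w^2 - 2*w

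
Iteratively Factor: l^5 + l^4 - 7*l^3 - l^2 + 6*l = (l + 3)*(l^4 - 2*l^3 - l^2 + 2*l) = l*(l + 3)*(l^3 - 2*l^2 - l + 2) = l*(l + 1)*(l + 3)*(l^2 - 3*l + 2) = l*(l - 1)*(l + 1)*(l + 3)*(l - 2)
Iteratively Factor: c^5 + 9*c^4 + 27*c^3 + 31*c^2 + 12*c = (c + 3)*(c^4 + 6*c^3 + 9*c^2 + 4*c) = (c + 3)*(c + 4)*(c^3 + 2*c^2 + c) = (c + 1)*(c + 3)*(c + 4)*(c^2 + c) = c*(c + 1)*(c + 3)*(c + 4)*(c + 1)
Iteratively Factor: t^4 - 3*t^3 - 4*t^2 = (t)*(t^3 - 3*t^2 - 4*t) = t*(t - 4)*(t^2 + t) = t*(t - 4)*(t + 1)*(t)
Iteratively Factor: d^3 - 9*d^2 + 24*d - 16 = (d - 4)*(d^2 - 5*d + 4) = (d - 4)^2*(d - 1)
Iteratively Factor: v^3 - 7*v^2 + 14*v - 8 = (v - 2)*(v^2 - 5*v + 4) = (v - 2)*(v - 1)*(v - 4)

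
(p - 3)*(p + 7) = p^2 + 4*p - 21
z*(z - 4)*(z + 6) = z^3 + 2*z^2 - 24*z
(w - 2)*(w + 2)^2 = w^3 + 2*w^2 - 4*w - 8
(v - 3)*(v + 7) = v^2 + 4*v - 21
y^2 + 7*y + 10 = (y + 2)*(y + 5)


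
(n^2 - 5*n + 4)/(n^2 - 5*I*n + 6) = (n^2 - 5*n + 4)/(n^2 - 5*I*n + 6)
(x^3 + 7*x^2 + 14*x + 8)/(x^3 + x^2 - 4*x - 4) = (x + 4)/(x - 2)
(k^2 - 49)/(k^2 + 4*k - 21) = (k - 7)/(k - 3)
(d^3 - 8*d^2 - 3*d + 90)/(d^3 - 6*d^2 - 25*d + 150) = (d + 3)/(d + 5)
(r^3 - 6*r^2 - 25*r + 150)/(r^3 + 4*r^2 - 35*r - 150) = (r - 5)/(r + 5)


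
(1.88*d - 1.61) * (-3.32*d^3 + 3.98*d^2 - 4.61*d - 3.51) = -6.2416*d^4 + 12.8276*d^3 - 15.0746*d^2 + 0.823300000000002*d + 5.6511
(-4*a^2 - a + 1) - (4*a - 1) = -4*a^2 - 5*a + 2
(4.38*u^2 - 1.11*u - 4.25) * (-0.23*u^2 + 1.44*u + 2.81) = -1.0074*u^4 + 6.5625*u^3 + 11.6869*u^2 - 9.2391*u - 11.9425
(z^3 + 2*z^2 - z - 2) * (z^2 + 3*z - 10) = z^5 + 5*z^4 - 5*z^3 - 25*z^2 + 4*z + 20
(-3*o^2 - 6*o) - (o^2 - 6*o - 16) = 16 - 4*o^2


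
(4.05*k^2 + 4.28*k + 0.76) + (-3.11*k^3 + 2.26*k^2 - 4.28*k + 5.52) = -3.11*k^3 + 6.31*k^2 + 6.28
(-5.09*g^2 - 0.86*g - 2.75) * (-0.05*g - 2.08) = 0.2545*g^3 + 10.6302*g^2 + 1.9263*g + 5.72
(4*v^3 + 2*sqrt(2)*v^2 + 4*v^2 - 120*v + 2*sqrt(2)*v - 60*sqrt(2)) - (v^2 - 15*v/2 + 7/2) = 4*v^3 + 2*sqrt(2)*v^2 + 3*v^2 - 225*v/2 + 2*sqrt(2)*v - 60*sqrt(2) - 7/2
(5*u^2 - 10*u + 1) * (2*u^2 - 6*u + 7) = 10*u^4 - 50*u^3 + 97*u^2 - 76*u + 7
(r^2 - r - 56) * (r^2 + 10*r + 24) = r^4 + 9*r^3 - 42*r^2 - 584*r - 1344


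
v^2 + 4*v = v*(v + 4)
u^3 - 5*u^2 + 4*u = u*(u - 4)*(u - 1)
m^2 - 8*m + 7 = (m - 7)*(m - 1)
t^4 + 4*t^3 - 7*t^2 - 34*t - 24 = (t - 3)*(t + 1)*(t + 2)*(t + 4)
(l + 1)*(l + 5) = l^2 + 6*l + 5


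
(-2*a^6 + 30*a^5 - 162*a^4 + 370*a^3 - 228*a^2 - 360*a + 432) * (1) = -2*a^6 + 30*a^5 - 162*a^4 + 370*a^3 - 228*a^2 - 360*a + 432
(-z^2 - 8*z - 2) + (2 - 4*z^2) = -5*z^2 - 8*z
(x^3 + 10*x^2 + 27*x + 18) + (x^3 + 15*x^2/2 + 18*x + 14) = 2*x^3 + 35*x^2/2 + 45*x + 32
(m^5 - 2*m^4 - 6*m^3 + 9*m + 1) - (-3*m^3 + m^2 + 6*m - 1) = m^5 - 2*m^4 - 3*m^3 - m^2 + 3*m + 2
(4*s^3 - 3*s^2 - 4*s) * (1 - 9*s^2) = -36*s^5 + 27*s^4 + 40*s^3 - 3*s^2 - 4*s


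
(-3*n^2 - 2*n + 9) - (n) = -3*n^2 - 3*n + 9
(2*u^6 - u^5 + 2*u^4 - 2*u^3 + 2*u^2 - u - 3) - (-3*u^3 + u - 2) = 2*u^6 - u^5 + 2*u^4 + u^3 + 2*u^2 - 2*u - 1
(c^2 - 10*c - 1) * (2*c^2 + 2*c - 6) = 2*c^4 - 18*c^3 - 28*c^2 + 58*c + 6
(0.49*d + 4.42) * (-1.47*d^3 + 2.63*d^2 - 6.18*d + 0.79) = -0.7203*d^4 - 5.2087*d^3 + 8.5964*d^2 - 26.9285*d + 3.4918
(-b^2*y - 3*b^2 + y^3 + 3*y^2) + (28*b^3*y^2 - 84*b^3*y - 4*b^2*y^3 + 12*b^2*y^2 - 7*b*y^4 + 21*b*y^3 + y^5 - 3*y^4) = 28*b^3*y^2 - 84*b^3*y - 4*b^2*y^3 + 12*b^2*y^2 - b^2*y - 3*b^2 - 7*b*y^4 + 21*b*y^3 + y^5 - 3*y^4 + y^3 + 3*y^2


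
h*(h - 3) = h^2 - 3*h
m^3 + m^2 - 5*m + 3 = (m - 1)^2*(m + 3)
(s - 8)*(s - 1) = s^2 - 9*s + 8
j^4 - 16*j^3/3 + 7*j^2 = j^2*(j - 3)*(j - 7/3)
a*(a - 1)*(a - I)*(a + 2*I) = a^4 - a^3 + I*a^3 + 2*a^2 - I*a^2 - 2*a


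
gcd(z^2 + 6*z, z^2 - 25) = 1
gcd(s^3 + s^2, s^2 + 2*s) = s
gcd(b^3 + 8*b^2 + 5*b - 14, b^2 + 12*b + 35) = b + 7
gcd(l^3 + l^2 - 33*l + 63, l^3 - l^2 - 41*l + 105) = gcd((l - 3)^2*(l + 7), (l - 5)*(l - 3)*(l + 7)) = l^2 + 4*l - 21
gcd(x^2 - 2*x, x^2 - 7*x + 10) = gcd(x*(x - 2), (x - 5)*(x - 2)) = x - 2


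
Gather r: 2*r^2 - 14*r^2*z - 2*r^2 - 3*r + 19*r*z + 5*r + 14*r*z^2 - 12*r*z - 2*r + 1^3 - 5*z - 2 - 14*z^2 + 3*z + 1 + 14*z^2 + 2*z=-14*r^2*z + r*(14*z^2 + 7*z)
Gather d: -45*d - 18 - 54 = -45*d - 72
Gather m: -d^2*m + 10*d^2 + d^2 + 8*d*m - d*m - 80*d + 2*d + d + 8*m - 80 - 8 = 11*d^2 - 77*d + m*(-d^2 + 7*d + 8) - 88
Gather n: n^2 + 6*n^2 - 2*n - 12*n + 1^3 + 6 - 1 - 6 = 7*n^2 - 14*n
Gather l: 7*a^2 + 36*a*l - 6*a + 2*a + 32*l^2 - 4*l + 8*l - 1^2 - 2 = 7*a^2 - 4*a + 32*l^2 + l*(36*a + 4) - 3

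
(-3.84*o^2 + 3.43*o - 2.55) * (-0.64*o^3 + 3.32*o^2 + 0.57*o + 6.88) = 2.4576*o^5 - 14.944*o^4 + 10.8308*o^3 - 32.9301*o^2 + 22.1449*o - 17.544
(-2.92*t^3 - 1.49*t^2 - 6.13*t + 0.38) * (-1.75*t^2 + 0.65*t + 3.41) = 5.11*t^5 + 0.7095*t^4 - 0.198200000000002*t^3 - 9.7304*t^2 - 20.6563*t + 1.2958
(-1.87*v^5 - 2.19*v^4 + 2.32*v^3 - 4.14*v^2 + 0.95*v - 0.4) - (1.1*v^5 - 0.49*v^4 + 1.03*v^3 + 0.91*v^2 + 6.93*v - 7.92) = -2.97*v^5 - 1.7*v^4 + 1.29*v^3 - 5.05*v^2 - 5.98*v + 7.52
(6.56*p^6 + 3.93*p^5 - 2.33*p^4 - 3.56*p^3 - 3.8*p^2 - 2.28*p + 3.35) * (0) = 0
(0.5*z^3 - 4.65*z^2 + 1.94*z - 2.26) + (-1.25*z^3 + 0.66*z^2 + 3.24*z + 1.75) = -0.75*z^3 - 3.99*z^2 + 5.18*z - 0.51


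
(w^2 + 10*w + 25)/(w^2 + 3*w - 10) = (w + 5)/(w - 2)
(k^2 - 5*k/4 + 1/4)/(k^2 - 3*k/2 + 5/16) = 4*(k - 1)/(4*k - 5)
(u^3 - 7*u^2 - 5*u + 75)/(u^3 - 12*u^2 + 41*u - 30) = (u^2 - 2*u - 15)/(u^2 - 7*u + 6)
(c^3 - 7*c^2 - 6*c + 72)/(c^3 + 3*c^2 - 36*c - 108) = (c - 4)/(c + 6)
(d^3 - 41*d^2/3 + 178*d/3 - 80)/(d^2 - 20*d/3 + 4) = (3*d^2 - 23*d + 40)/(3*d - 2)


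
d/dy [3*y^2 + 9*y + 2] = 6*y + 9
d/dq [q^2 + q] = 2*q + 1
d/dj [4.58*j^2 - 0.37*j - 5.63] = 9.16*j - 0.37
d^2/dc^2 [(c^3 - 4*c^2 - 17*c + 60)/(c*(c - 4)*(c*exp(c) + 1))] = (c^9*exp(2*c) - 12*c^8*exp(2*c) - c^8*exp(c) + 31*c^7*exp(2*c) + 8*c^7*exp(c) + 64*c^6*exp(2*c) + 15*c^6*exp(c) - 86*c^5*exp(2*c) - 300*c^5*exp(c) - 856*c^4*exp(2*c) + 794*c^4*exp(c) - 544*c^3*exp(2*c) + 328*c^3*exp(c) - 34*c^3 + 5760*c^2*exp(2*c) - 4320*c^2*exp(c) + 360*c^2 + 5760*c*exp(c) - 1440*c + 1920)/(c^3*(c^6*exp(3*c) - 12*c^5*exp(3*c) + 3*c^5*exp(2*c) + 48*c^4*exp(3*c) - 36*c^4*exp(2*c) + 3*c^4*exp(c) - 64*c^3*exp(3*c) + 144*c^3*exp(2*c) - 36*c^3*exp(c) + c^3 - 192*c^2*exp(2*c) + 144*c^2*exp(c) - 12*c^2 - 192*c*exp(c) + 48*c - 64))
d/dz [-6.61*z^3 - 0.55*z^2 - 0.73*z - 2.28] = -19.83*z^2 - 1.1*z - 0.73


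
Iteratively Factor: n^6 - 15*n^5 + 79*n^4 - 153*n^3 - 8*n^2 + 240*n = (n - 5)*(n^5 - 10*n^4 + 29*n^3 - 8*n^2 - 48*n) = (n - 5)*(n - 4)*(n^4 - 6*n^3 + 5*n^2 + 12*n) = n*(n - 5)*(n - 4)*(n^3 - 6*n^2 + 5*n + 12) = n*(n - 5)*(n - 4)*(n - 3)*(n^2 - 3*n - 4) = n*(n - 5)*(n - 4)*(n - 3)*(n + 1)*(n - 4)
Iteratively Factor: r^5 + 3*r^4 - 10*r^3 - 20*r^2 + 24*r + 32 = (r - 2)*(r^4 + 5*r^3 - 20*r - 16) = (r - 2)*(r + 4)*(r^3 + r^2 - 4*r - 4) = (r - 2)*(r + 1)*(r + 4)*(r^2 - 4) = (r - 2)*(r + 1)*(r + 2)*(r + 4)*(r - 2)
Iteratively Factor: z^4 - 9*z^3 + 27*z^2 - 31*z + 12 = (z - 1)*(z^3 - 8*z^2 + 19*z - 12) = (z - 3)*(z - 1)*(z^2 - 5*z + 4) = (z - 3)*(z - 1)^2*(z - 4)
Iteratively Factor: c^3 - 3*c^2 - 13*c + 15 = (c - 5)*(c^2 + 2*c - 3) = (c - 5)*(c - 1)*(c + 3)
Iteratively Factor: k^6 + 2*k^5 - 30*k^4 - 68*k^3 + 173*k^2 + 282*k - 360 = (k + 3)*(k^5 - k^4 - 27*k^3 + 13*k^2 + 134*k - 120) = (k - 5)*(k + 3)*(k^4 + 4*k^3 - 7*k^2 - 22*k + 24) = (k - 5)*(k - 2)*(k + 3)*(k^3 + 6*k^2 + 5*k - 12) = (k - 5)*(k - 2)*(k + 3)*(k + 4)*(k^2 + 2*k - 3) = (k - 5)*(k - 2)*(k + 3)^2*(k + 4)*(k - 1)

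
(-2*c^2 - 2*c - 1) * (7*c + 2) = -14*c^3 - 18*c^2 - 11*c - 2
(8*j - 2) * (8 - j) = -8*j^2 + 66*j - 16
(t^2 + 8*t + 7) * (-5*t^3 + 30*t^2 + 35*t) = -5*t^5 - 10*t^4 + 240*t^3 + 490*t^2 + 245*t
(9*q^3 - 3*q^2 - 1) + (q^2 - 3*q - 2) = 9*q^3 - 2*q^2 - 3*q - 3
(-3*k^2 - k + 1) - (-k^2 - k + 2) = -2*k^2 - 1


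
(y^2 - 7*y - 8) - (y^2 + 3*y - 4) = -10*y - 4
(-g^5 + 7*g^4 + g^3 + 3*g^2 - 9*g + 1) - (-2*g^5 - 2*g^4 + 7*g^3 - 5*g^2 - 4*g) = g^5 + 9*g^4 - 6*g^3 + 8*g^2 - 5*g + 1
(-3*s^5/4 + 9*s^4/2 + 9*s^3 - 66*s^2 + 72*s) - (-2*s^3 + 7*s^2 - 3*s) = -3*s^5/4 + 9*s^4/2 + 11*s^3 - 73*s^2 + 75*s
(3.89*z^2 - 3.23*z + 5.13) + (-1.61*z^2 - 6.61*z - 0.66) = 2.28*z^2 - 9.84*z + 4.47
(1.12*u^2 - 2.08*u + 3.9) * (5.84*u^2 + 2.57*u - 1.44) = 6.5408*u^4 - 9.2688*u^3 + 15.8176*u^2 + 13.0182*u - 5.616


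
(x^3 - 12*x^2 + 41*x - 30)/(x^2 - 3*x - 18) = (x^2 - 6*x + 5)/(x + 3)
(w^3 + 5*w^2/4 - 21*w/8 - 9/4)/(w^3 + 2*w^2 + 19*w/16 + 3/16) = 2*(2*w^2 + w - 6)/(4*w^2 + 5*w + 1)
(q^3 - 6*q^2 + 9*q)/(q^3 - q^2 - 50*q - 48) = q*(-q^2 + 6*q - 9)/(-q^3 + q^2 + 50*q + 48)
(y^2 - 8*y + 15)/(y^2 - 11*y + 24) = (y - 5)/(y - 8)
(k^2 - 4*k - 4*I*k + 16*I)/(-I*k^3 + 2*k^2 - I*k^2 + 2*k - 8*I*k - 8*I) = (I*k^2 + 4*k*(1 - I) - 16)/(k^3 + k^2*(1 + 2*I) + 2*k*(4 + I) + 8)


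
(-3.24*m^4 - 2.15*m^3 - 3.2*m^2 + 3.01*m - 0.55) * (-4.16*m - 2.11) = 13.4784*m^5 + 15.7804*m^4 + 17.8485*m^3 - 5.7696*m^2 - 4.0631*m + 1.1605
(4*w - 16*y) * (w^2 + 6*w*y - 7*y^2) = 4*w^3 + 8*w^2*y - 124*w*y^2 + 112*y^3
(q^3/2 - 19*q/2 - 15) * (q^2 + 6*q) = q^5/2 + 3*q^4 - 19*q^3/2 - 72*q^2 - 90*q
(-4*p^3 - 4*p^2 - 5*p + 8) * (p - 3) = -4*p^4 + 8*p^3 + 7*p^2 + 23*p - 24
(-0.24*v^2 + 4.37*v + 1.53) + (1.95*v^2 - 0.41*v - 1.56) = 1.71*v^2 + 3.96*v - 0.03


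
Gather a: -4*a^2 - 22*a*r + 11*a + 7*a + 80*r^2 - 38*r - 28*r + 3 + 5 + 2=-4*a^2 + a*(18 - 22*r) + 80*r^2 - 66*r + 10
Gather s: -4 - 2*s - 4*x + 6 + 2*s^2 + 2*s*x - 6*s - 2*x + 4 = 2*s^2 + s*(2*x - 8) - 6*x + 6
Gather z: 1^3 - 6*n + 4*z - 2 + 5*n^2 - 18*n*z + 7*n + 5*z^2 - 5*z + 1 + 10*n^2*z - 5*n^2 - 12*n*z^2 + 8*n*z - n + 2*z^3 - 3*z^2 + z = 2*z^3 + z^2*(2 - 12*n) + z*(10*n^2 - 10*n)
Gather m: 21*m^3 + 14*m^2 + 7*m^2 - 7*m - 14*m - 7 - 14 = 21*m^3 + 21*m^2 - 21*m - 21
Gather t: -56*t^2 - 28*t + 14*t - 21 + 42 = -56*t^2 - 14*t + 21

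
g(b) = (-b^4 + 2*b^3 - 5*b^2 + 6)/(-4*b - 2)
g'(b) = (-4*b^3 + 6*b^2 - 10*b)/(-4*b - 2) + 4*(-b^4 + 2*b^3 - 5*b^2 + 6)/(-4*b - 2)^2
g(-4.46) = -42.08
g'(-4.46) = 22.13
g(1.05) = -0.26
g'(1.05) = 1.54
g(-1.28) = -2.91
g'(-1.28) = 6.21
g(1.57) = 0.56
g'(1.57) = 1.71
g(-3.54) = -24.87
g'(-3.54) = 15.51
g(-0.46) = -29.39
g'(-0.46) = 695.66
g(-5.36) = -65.38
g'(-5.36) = 29.86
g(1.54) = 0.51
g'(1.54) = 1.68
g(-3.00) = -17.40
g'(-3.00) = 12.24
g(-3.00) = -17.40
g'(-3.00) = 12.24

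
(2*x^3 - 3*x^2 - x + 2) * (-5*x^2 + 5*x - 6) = -10*x^5 + 25*x^4 - 22*x^3 + 3*x^2 + 16*x - 12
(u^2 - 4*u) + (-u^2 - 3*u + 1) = 1 - 7*u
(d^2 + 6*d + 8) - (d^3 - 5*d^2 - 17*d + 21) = -d^3 + 6*d^2 + 23*d - 13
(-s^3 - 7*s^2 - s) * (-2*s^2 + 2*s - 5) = 2*s^5 + 12*s^4 - 7*s^3 + 33*s^2 + 5*s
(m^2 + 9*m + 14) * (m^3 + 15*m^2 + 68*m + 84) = m^5 + 24*m^4 + 217*m^3 + 906*m^2 + 1708*m + 1176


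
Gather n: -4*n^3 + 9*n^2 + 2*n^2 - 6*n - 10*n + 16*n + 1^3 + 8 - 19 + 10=-4*n^3 + 11*n^2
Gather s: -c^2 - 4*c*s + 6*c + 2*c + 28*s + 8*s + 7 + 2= -c^2 + 8*c + s*(36 - 4*c) + 9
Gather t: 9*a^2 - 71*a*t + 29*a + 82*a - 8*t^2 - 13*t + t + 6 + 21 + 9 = 9*a^2 + 111*a - 8*t^2 + t*(-71*a - 12) + 36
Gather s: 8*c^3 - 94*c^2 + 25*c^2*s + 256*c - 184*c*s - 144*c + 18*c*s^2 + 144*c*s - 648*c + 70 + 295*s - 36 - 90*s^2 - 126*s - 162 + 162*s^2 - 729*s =8*c^3 - 94*c^2 - 536*c + s^2*(18*c + 72) + s*(25*c^2 - 40*c - 560) - 128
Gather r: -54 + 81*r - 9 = 81*r - 63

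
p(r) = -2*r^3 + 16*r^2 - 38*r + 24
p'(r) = -6*r^2 + 32*r - 38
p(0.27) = 14.87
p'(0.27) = -29.80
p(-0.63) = 54.79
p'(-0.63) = -60.54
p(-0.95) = 76.25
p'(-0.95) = -73.82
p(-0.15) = 30.07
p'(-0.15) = -42.94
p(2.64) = -1.61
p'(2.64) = 4.66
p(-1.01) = 80.76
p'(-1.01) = -76.44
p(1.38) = -3.23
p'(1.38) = -5.27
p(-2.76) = 292.81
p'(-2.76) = -172.03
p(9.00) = -480.00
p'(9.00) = -236.00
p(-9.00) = 3120.00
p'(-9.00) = -812.00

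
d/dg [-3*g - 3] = -3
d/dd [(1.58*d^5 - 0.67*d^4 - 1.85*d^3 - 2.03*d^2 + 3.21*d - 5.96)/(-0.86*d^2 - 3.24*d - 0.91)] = (-4.0764*d^6 - 19.3244*d^5 + 0.914400000000001*d^4 + 14.4268*d^3 + 14.3883*d^2 - 6.5566*d - 22.2315)/(0.7396*d^4 + 5.5728*d^3 + 12.0628*d^2 + 5.8968*d + 0.8281)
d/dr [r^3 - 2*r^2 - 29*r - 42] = 3*r^2 - 4*r - 29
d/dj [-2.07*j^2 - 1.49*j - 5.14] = -4.14*j - 1.49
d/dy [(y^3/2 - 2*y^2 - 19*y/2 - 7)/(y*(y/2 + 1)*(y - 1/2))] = 2*(11*y^2 + 28*y - 7)/(y^2*(4*y^2 - 4*y + 1))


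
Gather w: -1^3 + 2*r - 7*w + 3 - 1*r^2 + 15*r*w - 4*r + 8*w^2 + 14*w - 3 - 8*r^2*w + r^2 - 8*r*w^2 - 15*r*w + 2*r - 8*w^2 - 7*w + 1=-8*r^2*w - 8*r*w^2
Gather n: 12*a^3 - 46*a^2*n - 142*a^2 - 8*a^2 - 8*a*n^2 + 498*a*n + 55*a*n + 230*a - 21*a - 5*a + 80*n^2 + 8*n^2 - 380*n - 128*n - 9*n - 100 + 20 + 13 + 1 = 12*a^3 - 150*a^2 + 204*a + n^2*(88 - 8*a) + n*(-46*a^2 + 553*a - 517) - 66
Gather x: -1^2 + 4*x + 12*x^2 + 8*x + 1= 12*x^2 + 12*x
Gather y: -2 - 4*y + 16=14 - 4*y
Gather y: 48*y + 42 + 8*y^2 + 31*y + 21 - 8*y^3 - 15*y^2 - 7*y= -8*y^3 - 7*y^2 + 72*y + 63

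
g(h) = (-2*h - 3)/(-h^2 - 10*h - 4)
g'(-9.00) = -5.20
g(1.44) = 0.29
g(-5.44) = 0.38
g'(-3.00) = -0.08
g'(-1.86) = -0.14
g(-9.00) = 3.00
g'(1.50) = -0.08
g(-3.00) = 0.18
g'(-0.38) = -168.69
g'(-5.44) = -0.11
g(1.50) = 0.28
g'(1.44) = -0.08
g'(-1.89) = -0.14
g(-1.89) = 0.07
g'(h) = (-2*h - 3)*(2*h + 10)/(-h^2 - 10*h - 4)^2 - 2/(-h^2 - 10*h - 4) = 2*(h^2 + 10*h - (h + 5)*(2*h + 3) + 4)/(h^2 + 10*h + 4)^2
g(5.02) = 0.16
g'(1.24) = -0.10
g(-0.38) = 6.50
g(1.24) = 0.31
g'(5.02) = -0.02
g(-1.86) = 0.06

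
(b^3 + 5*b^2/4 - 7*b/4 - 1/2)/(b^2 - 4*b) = (4*b^3 + 5*b^2 - 7*b - 2)/(4*b*(b - 4))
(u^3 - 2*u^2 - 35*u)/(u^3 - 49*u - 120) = u*(u - 7)/(u^2 - 5*u - 24)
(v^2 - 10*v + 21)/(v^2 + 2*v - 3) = (v^2 - 10*v + 21)/(v^2 + 2*v - 3)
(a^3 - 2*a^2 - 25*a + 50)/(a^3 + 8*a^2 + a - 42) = (a^2 - 25)/(a^2 + 10*a + 21)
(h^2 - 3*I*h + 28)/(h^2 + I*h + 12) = (h - 7*I)/(h - 3*I)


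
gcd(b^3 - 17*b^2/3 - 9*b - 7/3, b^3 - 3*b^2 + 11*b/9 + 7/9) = b + 1/3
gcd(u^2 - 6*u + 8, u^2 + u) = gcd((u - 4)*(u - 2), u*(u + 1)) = 1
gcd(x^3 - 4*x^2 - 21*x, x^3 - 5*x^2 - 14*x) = x^2 - 7*x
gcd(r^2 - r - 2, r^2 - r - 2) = r^2 - r - 2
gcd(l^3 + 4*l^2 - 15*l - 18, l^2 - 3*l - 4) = l + 1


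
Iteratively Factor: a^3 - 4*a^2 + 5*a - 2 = (a - 2)*(a^2 - 2*a + 1) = (a - 2)*(a - 1)*(a - 1)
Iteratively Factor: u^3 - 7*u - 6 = (u - 3)*(u^2 + 3*u + 2) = (u - 3)*(u + 2)*(u + 1)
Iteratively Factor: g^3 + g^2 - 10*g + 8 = (g - 1)*(g^2 + 2*g - 8) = (g - 2)*(g - 1)*(g + 4)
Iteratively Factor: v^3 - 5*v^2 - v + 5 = (v - 1)*(v^2 - 4*v - 5) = (v - 5)*(v - 1)*(v + 1)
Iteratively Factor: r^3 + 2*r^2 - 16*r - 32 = (r + 4)*(r^2 - 2*r - 8) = (r - 4)*(r + 4)*(r + 2)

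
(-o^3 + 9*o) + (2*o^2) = -o^3 + 2*o^2 + 9*o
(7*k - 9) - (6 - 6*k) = 13*k - 15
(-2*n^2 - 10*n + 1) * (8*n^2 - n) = -16*n^4 - 78*n^3 + 18*n^2 - n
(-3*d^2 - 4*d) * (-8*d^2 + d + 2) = 24*d^4 + 29*d^3 - 10*d^2 - 8*d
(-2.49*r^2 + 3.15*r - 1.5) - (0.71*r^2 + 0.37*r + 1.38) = -3.2*r^2 + 2.78*r - 2.88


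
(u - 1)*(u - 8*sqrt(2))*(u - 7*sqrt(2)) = u^3 - 15*sqrt(2)*u^2 - u^2 + 15*sqrt(2)*u + 112*u - 112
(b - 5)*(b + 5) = b^2 - 25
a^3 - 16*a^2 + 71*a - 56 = (a - 8)*(a - 7)*(a - 1)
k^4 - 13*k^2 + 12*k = k*(k - 3)*(k - 1)*(k + 4)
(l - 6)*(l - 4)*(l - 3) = l^3 - 13*l^2 + 54*l - 72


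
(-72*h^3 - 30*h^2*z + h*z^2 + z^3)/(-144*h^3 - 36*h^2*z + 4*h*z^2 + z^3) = (3*h + z)/(6*h + z)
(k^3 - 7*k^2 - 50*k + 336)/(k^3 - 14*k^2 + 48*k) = (k + 7)/k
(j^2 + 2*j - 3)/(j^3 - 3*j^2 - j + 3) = (j + 3)/(j^2 - 2*j - 3)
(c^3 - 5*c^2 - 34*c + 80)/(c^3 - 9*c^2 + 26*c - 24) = (c^2 - 3*c - 40)/(c^2 - 7*c + 12)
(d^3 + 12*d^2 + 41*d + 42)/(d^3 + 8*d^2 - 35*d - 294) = (d^2 + 5*d + 6)/(d^2 + d - 42)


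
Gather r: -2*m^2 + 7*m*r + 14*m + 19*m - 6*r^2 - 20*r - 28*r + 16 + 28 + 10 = -2*m^2 + 33*m - 6*r^2 + r*(7*m - 48) + 54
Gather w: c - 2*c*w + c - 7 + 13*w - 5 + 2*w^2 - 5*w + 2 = 2*c + 2*w^2 + w*(8 - 2*c) - 10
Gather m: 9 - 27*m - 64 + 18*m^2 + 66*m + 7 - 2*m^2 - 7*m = 16*m^2 + 32*m - 48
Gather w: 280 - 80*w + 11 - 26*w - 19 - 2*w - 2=270 - 108*w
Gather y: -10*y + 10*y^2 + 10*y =10*y^2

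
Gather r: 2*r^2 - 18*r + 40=2*r^2 - 18*r + 40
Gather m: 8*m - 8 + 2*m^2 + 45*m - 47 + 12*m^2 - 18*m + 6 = 14*m^2 + 35*m - 49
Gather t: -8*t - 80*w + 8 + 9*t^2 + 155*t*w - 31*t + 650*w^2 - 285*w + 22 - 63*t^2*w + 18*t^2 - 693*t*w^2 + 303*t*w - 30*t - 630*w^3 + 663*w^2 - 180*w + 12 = t^2*(27 - 63*w) + t*(-693*w^2 + 458*w - 69) - 630*w^3 + 1313*w^2 - 545*w + 42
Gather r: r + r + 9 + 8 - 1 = 2*r + 16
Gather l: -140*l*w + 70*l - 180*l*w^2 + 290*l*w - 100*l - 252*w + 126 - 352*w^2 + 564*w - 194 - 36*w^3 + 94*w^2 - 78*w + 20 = l*(-180*w^2 + 150*w - 30) - 36*w^3 - 258*w^2 + 234*w - 48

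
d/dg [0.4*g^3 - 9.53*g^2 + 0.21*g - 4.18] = 1.2*g^2 - 19.06*g + 0.21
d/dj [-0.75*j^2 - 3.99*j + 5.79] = -1.5*j - 3.99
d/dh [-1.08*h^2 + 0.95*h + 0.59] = 0.95 - 2.16*h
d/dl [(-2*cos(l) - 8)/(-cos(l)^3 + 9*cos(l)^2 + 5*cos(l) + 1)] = (-141*cos(l) + 3*cos(2*l) + cos(3*l) - 35)*sin(l)/(-cos(l)^3 + 9*cos(l)^2 + 5*cos(l) + 1)^2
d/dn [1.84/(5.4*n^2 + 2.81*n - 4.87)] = (-19.872*n - 5.1704)/(5.4*n^2 + 2.81*n - 4.87)^2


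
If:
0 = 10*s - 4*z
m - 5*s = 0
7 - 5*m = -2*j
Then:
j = 5*z - 7/2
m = 2*z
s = 2*z/5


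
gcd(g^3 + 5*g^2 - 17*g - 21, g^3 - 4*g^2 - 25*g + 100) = 1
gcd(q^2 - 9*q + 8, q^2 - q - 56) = q - 8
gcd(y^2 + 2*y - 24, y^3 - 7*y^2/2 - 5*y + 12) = y - 4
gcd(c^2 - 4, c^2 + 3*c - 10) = c - 2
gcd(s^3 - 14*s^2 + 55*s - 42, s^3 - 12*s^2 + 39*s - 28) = s^2 - 8*s + 7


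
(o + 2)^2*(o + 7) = o^3 + 11*o^2 + 32*o + 28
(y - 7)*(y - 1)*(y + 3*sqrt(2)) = y^3 - 8*y^2 + 3*sqrt(2)*y^2 - 24*sqrt(2)*y + 7*y + 21*sqrt(2)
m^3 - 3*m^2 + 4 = (m - 2)^2*(m + 1)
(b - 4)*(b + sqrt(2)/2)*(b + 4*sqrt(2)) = b^3 - 4*b^2 + 9*sqrt(2)*b^2/2 - 18*sqrt(2)*b + 4*b - 16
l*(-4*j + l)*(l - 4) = -4*j*l^2 + 16*j*l + l^3 - 4*l^2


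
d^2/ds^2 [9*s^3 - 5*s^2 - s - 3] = 54*s - 10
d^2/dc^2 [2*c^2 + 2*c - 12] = 4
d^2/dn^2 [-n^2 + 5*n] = -2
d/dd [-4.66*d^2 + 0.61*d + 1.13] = 0.61 - 9.32*d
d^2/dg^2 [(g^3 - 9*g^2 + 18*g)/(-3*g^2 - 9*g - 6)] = 8*(-13*g^3 - 18*g^2 + 24*g + 36)/(3*(g^6 + 9*g^5 + 33*g^4 + 63*g^3 + 66*g^2 + 36*g + 8))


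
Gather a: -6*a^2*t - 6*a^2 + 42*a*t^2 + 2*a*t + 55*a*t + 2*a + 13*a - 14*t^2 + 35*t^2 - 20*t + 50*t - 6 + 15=a^2*(-6*t - 6) + a*(42*t^2 + 57*t + 15) + 21*t^2 + 30*t + 9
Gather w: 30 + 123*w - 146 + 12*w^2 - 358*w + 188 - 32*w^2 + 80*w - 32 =-20*w^2 - 155*w + 40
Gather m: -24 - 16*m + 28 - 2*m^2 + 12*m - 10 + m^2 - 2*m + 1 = -m^2 - 6*m - 5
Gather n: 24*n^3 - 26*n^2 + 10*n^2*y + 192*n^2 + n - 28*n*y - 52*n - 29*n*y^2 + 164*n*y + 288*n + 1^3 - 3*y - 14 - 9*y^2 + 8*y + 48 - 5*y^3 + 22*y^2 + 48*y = 24*n^3 + n^2*(10*y + 166) + n*(-29*y^2 + 136*y + 237) - 5*y^3 + 13*y^2 + 53*y + 35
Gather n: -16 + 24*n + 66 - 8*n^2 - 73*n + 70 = -8*n^2 - 49*n + 120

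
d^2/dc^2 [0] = 0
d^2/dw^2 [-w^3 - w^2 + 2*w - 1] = -6*w - 2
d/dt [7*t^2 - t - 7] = 14*t - 1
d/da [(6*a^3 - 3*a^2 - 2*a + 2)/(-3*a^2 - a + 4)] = 3*(-6*a^4 - 4*a^3 + 23*a^2 - 4*a - 2)/(9*a^4 + 6*a^3 - 23*a^2 - 8*a + 16)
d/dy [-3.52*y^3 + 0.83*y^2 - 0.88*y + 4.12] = -10.56*y^2 + 1.66*y - 0.88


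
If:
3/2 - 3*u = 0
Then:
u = 1/2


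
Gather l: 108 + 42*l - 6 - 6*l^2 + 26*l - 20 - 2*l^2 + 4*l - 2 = -8*l^2 + 72*l + 80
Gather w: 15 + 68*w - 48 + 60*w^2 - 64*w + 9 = 60*w^2 + 4*w - 24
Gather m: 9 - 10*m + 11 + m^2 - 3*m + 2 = m^2 - 13*m + 22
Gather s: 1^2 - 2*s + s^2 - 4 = s^2 - 2*s - 3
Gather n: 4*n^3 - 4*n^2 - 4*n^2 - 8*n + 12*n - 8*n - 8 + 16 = 4*n^3 - 8*n^2 - 4*n + 8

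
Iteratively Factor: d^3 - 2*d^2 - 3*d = (d + 1)*(d^2 - 3*d) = d*(d + 1)*(d - 3)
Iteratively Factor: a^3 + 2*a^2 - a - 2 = (a - 1)*(a^2 + 3*a + 2) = (a - 1)*(a + 2)*(a + 1)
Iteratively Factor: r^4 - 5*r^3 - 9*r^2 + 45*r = (r - 3)*(r^3 - 2*r^2 - 15*r) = r*(r - 3)*(r^2 - 2*r - 15) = r*(r - 3)*(r + 3)*(r - 5)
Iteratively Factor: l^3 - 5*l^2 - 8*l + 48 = (l - 4)*(l^2 - l - 12) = (l - 4)*(l + 3)*(l - 4)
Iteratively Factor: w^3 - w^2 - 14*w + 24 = (w + 4)*(w^2 - 5*w + 6) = (w - 2)*(w + 4)*(w - 3)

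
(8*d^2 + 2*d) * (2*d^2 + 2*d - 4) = 16*d^4 + 20*d^3 - 28*d^2 - 8*d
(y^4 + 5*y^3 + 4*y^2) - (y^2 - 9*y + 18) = y^4 + 5*y^3 + 3*y^2 + 9*y - 18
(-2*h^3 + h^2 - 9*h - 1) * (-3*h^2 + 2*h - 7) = 6*h^5 - 7*h^4 + 43*h^3 - 22*h^2 + 61*h + 7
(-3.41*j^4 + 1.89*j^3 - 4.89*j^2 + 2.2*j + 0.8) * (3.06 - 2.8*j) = 9.548*j^5 - 15.7266*j^4 + 19.4754*j^3 - 21.1234*j^2 + 4.492*j + 2.448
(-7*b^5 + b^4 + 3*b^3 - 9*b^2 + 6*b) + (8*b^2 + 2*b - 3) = -7*b^5 + b^4 + 3*b^3 - b^2 + 8*b - 3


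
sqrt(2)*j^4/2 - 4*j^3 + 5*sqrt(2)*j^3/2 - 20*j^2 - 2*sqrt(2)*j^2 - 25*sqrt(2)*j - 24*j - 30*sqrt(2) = (j + 3)*(j - 5*sqrt(2))*(j + sqrt(2))*(sqrt(2)*j/2 + sqrt(2))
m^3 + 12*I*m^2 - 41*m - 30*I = (m + I)*(m + 5*I)*(m + 6*I)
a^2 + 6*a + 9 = (a + 3)^2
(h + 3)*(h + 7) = h^2 + 10*h + 21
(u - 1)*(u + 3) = u^2 + 2*u - 3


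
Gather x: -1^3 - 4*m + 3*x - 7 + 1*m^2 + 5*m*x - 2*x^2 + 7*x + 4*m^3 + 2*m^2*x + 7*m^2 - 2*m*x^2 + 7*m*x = 4*m^3 + 8*m^2 - 4*m + x^2*(-2*m - 2) + x*(2*m^2 + 12*m + 10) - 8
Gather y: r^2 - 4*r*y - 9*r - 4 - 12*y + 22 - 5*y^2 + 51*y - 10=r^2 - 9*r - 5*y^2 + y*(39 - 4*r) + 8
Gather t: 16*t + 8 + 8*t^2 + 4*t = 8*t^2 + 20*t + 8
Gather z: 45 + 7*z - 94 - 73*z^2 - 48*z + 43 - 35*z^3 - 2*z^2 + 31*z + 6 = -35*z^3 - 75*z^2 - 10*z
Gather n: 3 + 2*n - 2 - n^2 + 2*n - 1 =-n^2 + 4*n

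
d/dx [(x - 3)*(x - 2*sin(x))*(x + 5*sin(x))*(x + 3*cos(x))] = (3 - x)*(x - 2*sin(x))*(x + 5*sin(x))*(3*sin(x) - 1) + (3 - x)*(x + 5*sin(x))*(x + 3*cos(x))*(2*cos(x) - 1) + (x - 3)*(x - 2*sin(x))*(x + 3*cos(x))*(5*cos(x) + 1) + (x - 2*sin(x))*(x + 5*sin(x))*(x + 3*cos(x))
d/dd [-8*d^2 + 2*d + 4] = 2 - 16*d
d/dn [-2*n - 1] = -2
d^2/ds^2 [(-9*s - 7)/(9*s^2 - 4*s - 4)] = 2*(4*(9*s - 2)^2*(9*s + 7) + 27*(9*s + 1)*(-9*s^2 + 4*s + 4))/(-9*s^2 + 4*s + 4)^3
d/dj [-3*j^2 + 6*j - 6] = 6 - 6*j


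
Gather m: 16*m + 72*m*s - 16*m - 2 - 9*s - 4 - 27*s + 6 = 72*m*s - 36*s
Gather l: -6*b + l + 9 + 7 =-6*b + l + 16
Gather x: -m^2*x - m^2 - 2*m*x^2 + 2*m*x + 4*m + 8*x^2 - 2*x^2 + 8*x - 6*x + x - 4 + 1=-m^2 + 4*m + x^2*(6 - 2*m) + x*(-m^2 + 2*m + 3) - 3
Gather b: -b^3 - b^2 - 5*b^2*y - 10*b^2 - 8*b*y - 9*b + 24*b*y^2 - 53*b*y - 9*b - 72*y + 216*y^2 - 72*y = -b^3 + b^2*(-5*y - 11) + b*(24*y^2 - 61*y - 18) + 216*y^2 - 144*y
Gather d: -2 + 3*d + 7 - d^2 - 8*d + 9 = -d^2 - 5*d + 14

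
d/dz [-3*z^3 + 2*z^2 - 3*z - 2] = -9*z^2 + 4*z - 3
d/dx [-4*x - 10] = -4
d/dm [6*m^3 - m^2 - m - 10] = 18*m^2 - 2*m - 1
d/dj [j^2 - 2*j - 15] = 2*j - 2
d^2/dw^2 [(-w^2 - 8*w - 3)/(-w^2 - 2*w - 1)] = 12*(w - 1)/(w^4 + 4*w^3 + 6*w^2 + 4*w + 1)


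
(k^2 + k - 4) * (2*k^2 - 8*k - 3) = 2*k^4 - 6*k^3 - 19*k^2 + 29*k + 12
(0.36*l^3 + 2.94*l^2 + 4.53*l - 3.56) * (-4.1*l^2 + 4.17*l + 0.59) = -1.476*l^5 - 10.5528*l^4 - 6.1008*l^3 + 35.2207*l^2 - 12.1725*l - 2.1004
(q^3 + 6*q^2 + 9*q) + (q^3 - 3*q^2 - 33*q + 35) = 2*q^3 + 3*q^2 - 24*q + 35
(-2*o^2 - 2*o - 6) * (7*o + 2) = -14*o^3 - 18*o^2 - 46*o - 12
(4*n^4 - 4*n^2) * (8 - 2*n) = -8*n^5 + 32*n^4 + 8*n^3 - 32*n^2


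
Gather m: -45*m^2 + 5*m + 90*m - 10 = -45*m^2 + 95*m - 10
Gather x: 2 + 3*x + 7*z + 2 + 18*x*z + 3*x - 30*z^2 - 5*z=x*(18*z + 6) - 30*z^2 + 2*z + 4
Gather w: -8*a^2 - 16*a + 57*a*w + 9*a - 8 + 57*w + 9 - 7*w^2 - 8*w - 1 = -8*a^2 - 7*a - 7*w^2 + w*(57*a + 49)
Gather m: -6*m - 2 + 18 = 16 - 6*m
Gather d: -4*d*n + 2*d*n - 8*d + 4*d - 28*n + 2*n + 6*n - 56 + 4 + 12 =d*(-2*n - 4) - 20*n - 40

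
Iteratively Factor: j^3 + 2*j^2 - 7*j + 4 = (j + 4)*(j^2 - 2*j + 1) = (j - 1)*(j + 4)*(j - 1)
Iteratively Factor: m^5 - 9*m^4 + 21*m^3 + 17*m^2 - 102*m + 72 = (m - 3)*(m^4 - 6*m^3 + 3*m^2 + 26*m - 24) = (m - 3)*(m - 1)*(m^3 - 5*m^2 - 2*m + 24) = (m - 4)*(m - 3)*(m - 1)*(m^2 - m - 6) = (m - 4)*(m - 3)^2*(m - 1)*(m + 2)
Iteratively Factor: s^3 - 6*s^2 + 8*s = (s)*(s^2 - 6*s + 8) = s*(s - 4)*(s - 2)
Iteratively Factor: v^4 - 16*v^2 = (v)*(v^3 - 16*v) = v*(v - 4)*(v^2 + 4*v) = v*(v - 4)*(v + 4)*(v)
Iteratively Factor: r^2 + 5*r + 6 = (r + 3)*(r + 2)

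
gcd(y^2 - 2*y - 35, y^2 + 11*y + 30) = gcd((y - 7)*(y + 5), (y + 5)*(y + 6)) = y + 5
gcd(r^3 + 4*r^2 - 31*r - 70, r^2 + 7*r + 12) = 1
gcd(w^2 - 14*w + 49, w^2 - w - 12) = 1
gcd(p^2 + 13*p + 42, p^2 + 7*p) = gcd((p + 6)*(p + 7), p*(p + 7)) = p + 7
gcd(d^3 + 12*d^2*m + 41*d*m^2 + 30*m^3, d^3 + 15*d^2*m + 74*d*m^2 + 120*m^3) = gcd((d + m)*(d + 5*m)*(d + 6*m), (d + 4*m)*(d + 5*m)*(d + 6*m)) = d^2 + 11*d*m + 30*m^2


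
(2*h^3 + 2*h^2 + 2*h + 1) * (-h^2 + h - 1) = -2*h^5 - 2*h^3 - h^2 - h - 1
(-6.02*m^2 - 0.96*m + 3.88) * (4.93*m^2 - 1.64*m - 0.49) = -29.6786*m^4 + 5.14*m^3 + 23.6526*m^2 - 5.8928*m - 1.9012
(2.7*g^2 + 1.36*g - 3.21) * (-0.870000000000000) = -2.349*g^2 - 1.1832*g + 2.7927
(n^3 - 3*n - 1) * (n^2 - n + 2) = n^5 - n^4 - n^3 + 2*n^2 - 5*n - 2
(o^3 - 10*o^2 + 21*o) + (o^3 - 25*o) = 2*o^3 - 10*o^2 - 4*o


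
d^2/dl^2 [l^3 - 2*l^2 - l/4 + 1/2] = 6*l - 4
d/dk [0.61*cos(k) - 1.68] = -0.61*sin(k)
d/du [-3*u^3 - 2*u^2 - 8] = u*(-9*u - 4)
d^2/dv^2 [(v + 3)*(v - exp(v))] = -v*exp(v) - 5*exp(v) + 2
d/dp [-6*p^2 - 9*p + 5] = -12*p - 9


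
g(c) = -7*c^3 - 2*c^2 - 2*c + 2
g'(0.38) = -6.55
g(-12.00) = 11834.00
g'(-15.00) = -4667.00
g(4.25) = -579.98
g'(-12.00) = -2978.00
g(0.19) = 1.50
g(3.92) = -458.23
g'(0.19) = -3.52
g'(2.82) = -180.28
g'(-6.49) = -860.56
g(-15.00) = 23207.00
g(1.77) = -46.62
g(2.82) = -176.53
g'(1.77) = -74.87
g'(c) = -21*c^2 - 4*c - 2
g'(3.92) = -340.37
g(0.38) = 0.57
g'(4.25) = -398.31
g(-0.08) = 2.15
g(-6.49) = 1844.26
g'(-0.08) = -1.81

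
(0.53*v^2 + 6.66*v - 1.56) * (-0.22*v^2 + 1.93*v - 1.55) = -0.1166*v^4 - 0.4423*v^3 + 12.3755*v^2 - 13.3338*v + 2.418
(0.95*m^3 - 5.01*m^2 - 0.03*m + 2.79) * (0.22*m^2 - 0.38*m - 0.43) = 0.209*m^5 - 1.4632*m^4 + 1.4887*m^3 + 2.7795*m^2 - 1.0473*m - 1.1997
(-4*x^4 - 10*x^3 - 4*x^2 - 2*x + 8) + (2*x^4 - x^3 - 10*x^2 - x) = -2*x^4 - 11*x^3 - 14*x^2 - 3*x + 8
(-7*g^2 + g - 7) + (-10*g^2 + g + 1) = -17*g^2 + 2*g - 6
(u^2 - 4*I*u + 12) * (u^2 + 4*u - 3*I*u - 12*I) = u^4 + 4*u^3 - 7*I*u^3 - 28*I*u^2 - 36*I*u - 144*I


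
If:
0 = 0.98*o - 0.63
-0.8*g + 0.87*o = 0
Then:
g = 0.70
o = 0.64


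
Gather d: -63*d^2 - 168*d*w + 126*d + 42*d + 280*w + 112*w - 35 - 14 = -63*d^2 + d*(168 - 168*w) + 392*w - 49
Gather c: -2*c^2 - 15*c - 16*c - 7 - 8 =-2*c^2 - 31*c - 15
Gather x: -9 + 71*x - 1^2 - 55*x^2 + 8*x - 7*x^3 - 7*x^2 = -7*x^3 - 62*x^2 + 79*x - 10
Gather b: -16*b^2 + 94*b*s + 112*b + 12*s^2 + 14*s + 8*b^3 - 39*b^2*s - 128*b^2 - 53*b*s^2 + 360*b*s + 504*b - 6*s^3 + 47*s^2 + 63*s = 8*b^3 + b^2*(-39*s - 144) + b*(-53*s^2 + 454*s + 616) - 6*s^3 + 59*s^2 + 77*s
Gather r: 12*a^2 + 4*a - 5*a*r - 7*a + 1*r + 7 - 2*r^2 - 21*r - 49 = 12*a^2 - 3*a - 2*r^2 + r*(-5*a - 20) - 42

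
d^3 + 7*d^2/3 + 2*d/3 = d*(d + 1/3)*(d + 2)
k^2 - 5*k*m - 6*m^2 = (k - 6*m)*(k + m)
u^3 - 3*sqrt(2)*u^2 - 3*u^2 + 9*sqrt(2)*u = u*(u - 3)*(u - 3*sqrt(2))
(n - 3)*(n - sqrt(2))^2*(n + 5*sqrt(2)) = n^4 - 3*n^3 + 3*sqrt(2)*n^3 - 18*n^2 - 9*sqrt(2)*n^2 + 10*sqrt(2)*n + 54*n - 30*sqrt(2)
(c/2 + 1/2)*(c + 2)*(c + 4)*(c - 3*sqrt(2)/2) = c^4/2 - 3*sqrt(2)*c^3/4 + 7*c^3/2 - 21*sqrt(2)*c^2/4 + 7*c^2 - 21*sqrt(2)*c/2 + 4*c - 6*sqrt(2)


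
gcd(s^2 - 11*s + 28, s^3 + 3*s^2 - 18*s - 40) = s - 4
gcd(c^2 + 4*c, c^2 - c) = c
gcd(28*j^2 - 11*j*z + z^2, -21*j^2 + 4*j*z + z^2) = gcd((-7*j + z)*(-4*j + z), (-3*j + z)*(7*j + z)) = 1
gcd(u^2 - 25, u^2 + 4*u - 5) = u + 5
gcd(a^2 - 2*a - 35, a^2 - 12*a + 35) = a - 7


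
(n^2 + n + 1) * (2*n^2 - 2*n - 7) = 2*n^4 - 7*n^2 - 9*n - 7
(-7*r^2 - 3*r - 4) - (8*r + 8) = -7*r^2 - 11*r - 12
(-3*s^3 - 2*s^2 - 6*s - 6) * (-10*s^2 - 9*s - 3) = 30*s^5 + 47*s^4 + 87*s^3 + 120*s^2 + 72*s + 18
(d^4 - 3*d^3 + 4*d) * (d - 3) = d^5 - 6*d^4 + 9*d^3 + 4*d^2 - 12*d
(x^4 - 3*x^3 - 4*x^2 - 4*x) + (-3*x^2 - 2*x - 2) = x^4 - 3*x^3 - 7*x^2 - 6*x - 2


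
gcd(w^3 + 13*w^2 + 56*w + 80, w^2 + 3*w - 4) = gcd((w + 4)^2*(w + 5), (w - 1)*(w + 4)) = w + 4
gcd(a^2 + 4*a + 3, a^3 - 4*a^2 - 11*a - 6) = a + 1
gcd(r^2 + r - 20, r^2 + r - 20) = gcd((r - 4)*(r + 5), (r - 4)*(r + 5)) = r^2 + r - 20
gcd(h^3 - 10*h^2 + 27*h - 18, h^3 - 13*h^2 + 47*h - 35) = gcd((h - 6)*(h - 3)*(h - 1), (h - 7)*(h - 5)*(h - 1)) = h - 1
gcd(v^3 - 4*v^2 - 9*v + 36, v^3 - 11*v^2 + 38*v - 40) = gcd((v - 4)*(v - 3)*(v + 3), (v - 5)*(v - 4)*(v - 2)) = v - 4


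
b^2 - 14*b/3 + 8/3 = (b - 4)*(b - 2/3)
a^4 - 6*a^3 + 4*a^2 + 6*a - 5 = (a - 5)*(a - 1)^2*(a + 1)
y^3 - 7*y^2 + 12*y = y*(y - 4)*(y - 3)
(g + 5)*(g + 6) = g^2 + 11*g + 30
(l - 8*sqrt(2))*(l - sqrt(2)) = l^2 - 9*sqrt(2)*l + 16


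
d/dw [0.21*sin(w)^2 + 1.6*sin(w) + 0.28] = (0.42*sin(w) + 1.6)*cos(w)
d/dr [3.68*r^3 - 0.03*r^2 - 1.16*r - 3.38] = 11.04*r^2 - 0.06*r - 1.16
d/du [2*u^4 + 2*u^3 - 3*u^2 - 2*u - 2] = 8*u^3 + 6*u^2 - 6*u - 2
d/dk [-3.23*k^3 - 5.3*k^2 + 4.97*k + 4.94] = -9.69*k^2 - 10.6*k + 4.97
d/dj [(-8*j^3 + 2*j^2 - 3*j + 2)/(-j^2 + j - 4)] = (8*j^4 - 16*j^3 + 95*j^2 - 12*j + 10)/(j^4 - 2*j^3 + 9*j^2 - 8*j + 16)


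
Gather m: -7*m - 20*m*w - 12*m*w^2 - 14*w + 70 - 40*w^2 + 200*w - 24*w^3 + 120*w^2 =m*(-12*w^2 - 20*w - 7) - 24*w^3 + 80*w^2 + 186*w + 70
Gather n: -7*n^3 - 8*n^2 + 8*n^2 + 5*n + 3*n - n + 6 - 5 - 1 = -7*n^3 + 7*n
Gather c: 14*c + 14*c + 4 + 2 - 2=28*c + 4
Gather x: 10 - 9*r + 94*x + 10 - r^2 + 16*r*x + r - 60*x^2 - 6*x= -r^2 - 8*r - 60*x^2 + x*(16*r + 88) + 20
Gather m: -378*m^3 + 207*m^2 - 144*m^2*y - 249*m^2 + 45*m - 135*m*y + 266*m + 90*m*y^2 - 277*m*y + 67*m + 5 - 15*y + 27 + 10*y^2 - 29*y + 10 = -378*m^3 + m^2*(-144*y - 42) + m*(90*y^2 - 412*y + 378) + 10*y^2 - 44*y + 42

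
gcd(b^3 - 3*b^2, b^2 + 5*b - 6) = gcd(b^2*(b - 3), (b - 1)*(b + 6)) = 1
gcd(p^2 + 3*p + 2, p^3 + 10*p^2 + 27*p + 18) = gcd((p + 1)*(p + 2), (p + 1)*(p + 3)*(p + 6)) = p + 1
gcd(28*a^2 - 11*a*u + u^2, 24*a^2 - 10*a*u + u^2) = -4*a + u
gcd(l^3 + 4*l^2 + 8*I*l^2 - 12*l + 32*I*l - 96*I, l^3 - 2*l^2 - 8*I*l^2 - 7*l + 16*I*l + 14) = l - 2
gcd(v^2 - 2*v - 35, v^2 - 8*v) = 1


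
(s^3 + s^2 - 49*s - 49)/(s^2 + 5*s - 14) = (s^2 - 6*s - 7)/(s - 2)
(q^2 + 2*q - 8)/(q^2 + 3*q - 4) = (q - 2)/(q - 1)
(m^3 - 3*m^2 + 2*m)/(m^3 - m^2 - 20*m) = (-m^2 + 3*m - 2)/(-m^2 + m + 20)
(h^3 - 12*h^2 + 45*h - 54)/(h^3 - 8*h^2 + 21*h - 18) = (h - 6)/(h - 2)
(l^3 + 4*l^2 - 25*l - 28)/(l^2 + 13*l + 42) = (l^2 - 3*l - 4)/(l + 6)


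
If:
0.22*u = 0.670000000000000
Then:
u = 3.05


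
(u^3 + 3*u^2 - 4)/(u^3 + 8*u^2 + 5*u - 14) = (u + 2)/(u + 7)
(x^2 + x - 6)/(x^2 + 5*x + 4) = (x^2 + x - 6)/(x^2 + 5*x + 4)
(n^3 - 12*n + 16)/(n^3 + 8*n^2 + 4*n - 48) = (n - 2)/(n + 6)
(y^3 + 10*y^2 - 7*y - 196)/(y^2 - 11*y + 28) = (y^2 + 14*y + 49)/(y - 7)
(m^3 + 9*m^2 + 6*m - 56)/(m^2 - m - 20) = (m^2 + 5*m - 14)/(m - 5)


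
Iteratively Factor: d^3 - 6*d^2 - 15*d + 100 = (d - 5)*(d^2 - d - 20) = (d - 5)*(d + 4)*(d - 5)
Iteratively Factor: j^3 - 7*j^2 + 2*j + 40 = (j + 2)*(j^2 - 9*j + 20) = (j - 4)*(j + 2)*(j - 5)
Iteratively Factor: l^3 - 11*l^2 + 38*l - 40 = (l - 4)*(l^2 - 7*l + 10) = (l - 4)*(l - 2)*(l - 5)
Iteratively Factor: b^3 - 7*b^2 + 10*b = (b)*(b^2 - 7*b + 10) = b*(b - 5)*(b - 2)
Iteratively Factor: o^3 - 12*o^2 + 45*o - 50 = (o - 5)*(o^2 - 7*o + 10) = (o - 5)*(o - 2)*(o - 5)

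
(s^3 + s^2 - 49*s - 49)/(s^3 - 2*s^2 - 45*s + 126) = (s^2 - 6*s - 7)/(s^2 - 9*s + 18)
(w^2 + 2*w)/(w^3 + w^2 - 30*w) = (w + 2)/(w^2 + w - 30)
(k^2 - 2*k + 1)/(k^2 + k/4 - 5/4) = 4*(k - 1)/(4*k + 5)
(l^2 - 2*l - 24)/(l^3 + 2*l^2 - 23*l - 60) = (l - 6)/(l^2 - 2*l - 15)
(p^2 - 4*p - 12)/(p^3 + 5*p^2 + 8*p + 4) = (p - 6)/(p^2 + 3*p + 2)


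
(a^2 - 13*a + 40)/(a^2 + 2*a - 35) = (a - 8)/(a + 7)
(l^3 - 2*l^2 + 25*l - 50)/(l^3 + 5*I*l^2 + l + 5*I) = (l^2 - l*(2 + 5*I) + 10*I)/(l^2 + 1)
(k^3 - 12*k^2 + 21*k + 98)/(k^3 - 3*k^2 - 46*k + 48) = (k^3 - 12*k^2 + 21*k + 98)/(k^3 - 3*k^2 - 46*k + 48)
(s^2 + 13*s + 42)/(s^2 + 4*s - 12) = (s + 7)/(s - 2)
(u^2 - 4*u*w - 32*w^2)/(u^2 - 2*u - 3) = (-u^2 + 4*u*w + 32*w^2)/(-u^2 + 2*u + 3)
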